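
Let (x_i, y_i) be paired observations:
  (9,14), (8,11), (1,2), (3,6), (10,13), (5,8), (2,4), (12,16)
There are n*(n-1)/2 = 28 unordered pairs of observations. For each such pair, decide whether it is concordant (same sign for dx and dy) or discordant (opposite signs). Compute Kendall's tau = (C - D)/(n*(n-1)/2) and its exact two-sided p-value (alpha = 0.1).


Step 1: Enumerate the 28 unordered pairs (i,j) with i<j and classify each by sign(x_j-x_i) * sign(y_j-y_i).
  (1,2):dx=-1,dy=-3->C; (1,3):dx=-8,dy=-12->C; (1,4):dx=-6,dy=-8->C; (1,5):dx=+1,dy=-1->D
  (1,6):dx=-4,dy=-6->C; (1,7):dx=-7,dy=-10->C; (1,8):dx=+3,dy=+2->C; (2,3):dx=-7,dy=-9->C
  (2,4):dx=-5,dy=-5->C; (2,5):dx=+2,dy=+2->C; (2,6):dx=-3,dy=-3->C; (2,7):dx=-6,dy=-7->C
  (2,8):dx=+4,dy=+5->C; (3,4):dx=+2,dy=+4->C; (3,5):dx=+9,dy=+11->C; (3,6):dx=+4,dy=+6->C
  (3,7):dx=+1,dy=+2->C; (3,8):dx=+11,dy=+14->C; (4,5):dx=+7,dy=+7->C; (4,6):dx=+2,dy=+2->C
  (4,7):dx=-1,dy=-2->C; (4,8):dx=+9,dy=+10->C; (5,6):dx=-5,dy=-5->C; (5,7):dx=-8,dy=-9->C
  (5,8):dx=+2,dy=+3->C; (6,7):dx=-3,dy=-4->C; (6,8):dx=+7,dy=+8->C; (7,8):dx=+10,dy=+12->C
Step 2: C = 27, D = 1, total pairs = 28.
Step 3: tau = (C - D)/(n(n-1)/2) = (27 - 1)/28 = 0.928571.
Step 4: Exact two-sided p-value (enumerate n! = 40320 permutations of y under H0): p = 0.000397.
Step 5: alpha = 0.1. reject H0.

tau_b = 0.9286 (C=27, D=1), p = 0.000397, reject H0.


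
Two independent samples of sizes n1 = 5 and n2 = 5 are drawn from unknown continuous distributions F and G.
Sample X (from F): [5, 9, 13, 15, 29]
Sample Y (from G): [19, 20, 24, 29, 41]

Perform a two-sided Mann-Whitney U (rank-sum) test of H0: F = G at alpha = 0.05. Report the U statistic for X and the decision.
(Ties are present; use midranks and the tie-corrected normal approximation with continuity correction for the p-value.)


Step 1: Combine and sort all 10 observations; assign midranks.
sorted (value, group): (5,X), (9,X), (13,X), (15,X), (19,Y), (20,Y), (24,Y), (29,X), (29,Y), (41,Y)
ranks: 5->1, 9->2, 13->3, 15->4, 19->5, 20->6, 24->7, 29->8.5, 29->8.5, 41->10
Step 2: Rank sum for X: R1 = 1 + 2 + 3 + 4 + 8.5 = 18.5.
Step 3: U_X = R1 - n1(n1+1)/2 = 18.5 - 5*6/2 = 18.5 - 15 = 3.5.
       U_Y = n1*n2 - U_X = 25 - 3.5 = 21.5.
Step 4: Ties are present, so use the tie-corrected normal approximation (with continuity correction) for the p-value.
Step 5: p-value = 0.074913; compare to alpha = 0.05. fail to reject H0.

U_X = 3.5, p = 0.074913, fail to reject H0 at alpha = 0.05.


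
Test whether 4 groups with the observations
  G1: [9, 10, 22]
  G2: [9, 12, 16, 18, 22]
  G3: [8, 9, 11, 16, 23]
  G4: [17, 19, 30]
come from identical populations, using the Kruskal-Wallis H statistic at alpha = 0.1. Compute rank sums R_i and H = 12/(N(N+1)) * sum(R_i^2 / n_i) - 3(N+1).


Step 1: Combine all N = 16 observations and assign midranks.
sorted (value, group, rank): (8,G3,1), (9,G1,3), (9,G2,3), (9,G3,3), (10,G1,5), (11,G3,6), (12,G2,7), (16,G2,8.5), (16,G3,8.5), (17,G4,10), (18,G2,11), (19,G4,12), (22,G1,13.5), (22,G2,13.5), (23,G3,15), (30,G4,16)
Step 2: Sum ranks within each group.
R_1 = 21.5 (n_1 = 3)
R_2 = 43 (n_2 = 5)
R_3 = 33.5 (n_3 = 5)
R_4 = 38 (n_4 = 3)
Step 3: H = 12/(N(N+1)) * sum(R_i^2/n_i) - 3(N+1)
     = 12/(16*17) * (21.5^2/3 + 43^2/5 + 33.5^2/5 + 38^2/3) - 3*17
     = 0.044118 * 1229.67 - 51
     = 3.250000.
Step 4: Ties present; correction factor C = 1 - 36/(16^3 - 16) = 0.991176. Corrected H = 3.250000 / 0.991176 = 3.278932.
Step 5: Under H0, H ~ chi^2(3); p-value = 0.350586.
Step 6: alpha = 0.1. fail to reject H0.

H = 3.2789, df = 3, p = 0.350586, fail to reject H0.


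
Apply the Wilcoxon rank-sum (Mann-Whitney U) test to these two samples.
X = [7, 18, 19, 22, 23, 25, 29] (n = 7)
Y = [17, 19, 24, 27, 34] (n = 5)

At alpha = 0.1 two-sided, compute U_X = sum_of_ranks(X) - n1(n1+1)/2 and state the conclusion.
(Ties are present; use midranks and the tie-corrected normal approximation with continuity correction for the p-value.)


Step 1: Combine and sort all 12 observations; assign midranks.
sorted (value, group): (7,X), (17,Y), (18,X), (19,X), (19,Y), (22,X), (23,X), (24,Y), (25,X), (27,Y), (29,X), (34,Y)
ranks: 7->1, 17->2, 18->3, 19->4.5, 19->4.5, 22->6, 23->7, 24->8, 25->9, 27->10, 29->11, 34->12
Step 2: Rank sum for X: R1 = 1 + 3 + 4.5 + 6 + 7 + 9 + 11 = 41.5.
Step 3: U_X = R1 - n1(n1+1)/2 = 41.5 - 7*8/2 = 41.5 - 28 = 13.5.
       U_Y = n1*n2 - U_X = 35 - 13.5 = 21.5.
Step 4: Ties are present, so use the tie-corrected normal approximation (with continuity correction) for the p-value.
Step 5: p-value = 0.569088; compare to alpha = 0.1. fail to reject H0.

U_X = 13.5, p = 0.569088, fail to reject H0 at alpha = 0.1.


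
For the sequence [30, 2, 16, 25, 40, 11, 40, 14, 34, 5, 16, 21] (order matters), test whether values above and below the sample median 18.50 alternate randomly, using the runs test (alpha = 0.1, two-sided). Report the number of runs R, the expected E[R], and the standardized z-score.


Step 1: Compute median = 18.50; label A = above, B = below.
Labels in order: ABBAABABABBA  (n_A = 6, n_B = 6)
Step 2: Count runs R = 9.
Step 3: Under H0 (random ordering), E[R] = 2*n_A*n_B/(n_A+n_B) + 1 = 2*6*6/12 + 1 = 7.0000.
        Var[R] = 2*n_A*n_B*(2*n_A*n_B - n_A - n_B) / ((n_A+n_B)^2 * (n_A+n_B-1)) = 4320/1584 = 2.7273.
        SD[R] = 1.6514.
Step 4: Continuity-corrected z = (R - 0.5 - E[R]) / SD[R] = (9 - 0.5 - 7.0000) / 1.6514 = 0.9083.
Step 5: Two-sided p-value via normal approximation = 2*(1 - Phi(|z|)) = 0.363722.
Step 6: alpha = 0.1. fail to reject H0.

R = 9, z = 0.9083, p = 0.363722, fail to reject H0.


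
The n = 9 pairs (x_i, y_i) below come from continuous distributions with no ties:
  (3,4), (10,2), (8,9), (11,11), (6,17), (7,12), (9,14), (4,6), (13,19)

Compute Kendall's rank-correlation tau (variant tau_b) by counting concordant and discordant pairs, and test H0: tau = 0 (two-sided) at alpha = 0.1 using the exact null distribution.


Step 1: Enumerate the 36 unordered pairs (i,j) with i<j and classify each by sign(x_j-x_i) * sign(y_j-y_i).
  (1,2):dx=+7,dy=-2->D; (1,3):dx=+5,dy=+5->C; (1,4):dx=+8,dy=+7->C; (1,5):dx=+3,dy=+13->C
  (1,6):dx=+4,dy=+8->C; (1,7):dx=+6,dy=+10->C; (1,8):dx=+1,dy=+2->C; (1,9):dx=+10,dy=+15->C
  (2,3):dx=-2,dy=+7->D; (2,4):dx=+1,dy=+9->C; (2,5):dx=-4,dy=+15->D; (2,6):dx=-3,dy=+10->D
  (2,7):dx=-1,dy=+12->D; (2,8):dx=-6,dy=+4->D; (2,9):dx=+3,dy=+17->C; (3,4):dx=+3,dy=+2->C
  (3,5):dx=-2,dy=+8->D; (3,6):dx=-1,dy=+3->D; (3,7):dx=+1,dy=+5->C; (3,8):dx=-4,dy=-3->C
  (3,9):dx=+5,dy=+10->C; (4,5):dx=-5,dy=+6->D; (4,6):dx=-4,dy=+1->D; (4,7):dx=-2,dy=+3->D
  (4,8):dx=-7,dy=-5->C; (4,9):dx=+2,dy=+8->C; (5,6):dx=+1,dy=-5->D; (5,7):dx=+3,dy=-3->D
  (5,8):dx=-2,dy=-11->C; (5,9):dx=+7,dy=+2->C; (6,7):dx=+2,dy=+2->C; (6,8):dx=-3,dy=-6->C
  (6,9):dx=+6,dy=+7->C; (7,8):dx=-5,dy=-8->C; (7,9):dx=+4,dy=+5->C; (8,9):dx=+9,dy=+13->C
Step 2: C = 23, D = 13, total pairs = 36.
Step 3: tau = (C - D)/(n(n-1)/2) = (23 - 13)/36 = 0.277778.
Step 4: Exact two-sided p-value (enumerate n! = 362880 permutations of y under H0): p = 0.358488.
Step 5: alpha = 0.1. fail to reject H0.

tau_b = 0.2778 (C=23, D=13), p = 0.358488, fail to reject H0.


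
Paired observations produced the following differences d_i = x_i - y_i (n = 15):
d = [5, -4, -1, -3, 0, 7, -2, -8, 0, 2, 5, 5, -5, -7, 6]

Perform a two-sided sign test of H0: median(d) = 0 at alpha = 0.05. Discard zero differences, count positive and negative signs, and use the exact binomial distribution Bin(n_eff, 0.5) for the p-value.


Step 1: Discard zero differences. Original n = 15; n_eff = number of nonzero differences = 13.
Nonzero differences (with sign): +5, -4, -1, -3, +7, -2, -8, +2, +5, +5, -5, -7, +6
Step 2: Count signs: positive = 6, negative = 7.
Step 3: Under H0: P(positive) = 0.5, so the number of positives S ~ Bin(13, 0.5).
Step 4: Two-sided exact p-value = sum of Bin(13,0.5) probabilities at or below the observed probability = 1.000000.
Step 5: alpha = 0.05. fail to reject H0.

n_eff = 13, pos = 6, neg = 7, p = 1.000000, fail to reject H0.


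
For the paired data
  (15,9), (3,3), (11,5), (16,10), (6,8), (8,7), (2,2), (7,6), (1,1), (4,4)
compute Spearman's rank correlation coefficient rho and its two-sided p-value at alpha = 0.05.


Step 1: Rank x and y separately (midranks; no ties here).
rank(x): 15->9, 3->3, 11->8, 16->10, 6->5, 8->7, 2->2, 7->6, 1->1, 4->4
rank(y): 9->9, 3->3, 5->5, 10->10, 8->8, 7->7, 2->2, 6->6, 1->1, 4->4
Step 2: d_i = R_x(i) - R_y(i); compute d_i^2.
  (9-9)^2=0, (3-3)^2=0, (8-5)^2=9, (10-10)^2=0, (5-8)^2=9, (7-7)^2=0, (2-2)^2=0, (6-6)^2=0, (1-1)^2=0, (4-4)^2=0
sum(d^2) = 18.
Step 3: rho = 1 - 6*18 / (10*(10^2 - 1)) = 1 - 108/990 = 0.890909.
Step 4: Under H0, t = rho * sqrt((n-2)/(1-rho^2)) = 5.5482 ~ t(8).
Step 5: Two-sided p-value from the t-distribution with 8 df = 0.000542.
Step 6: alpha = 0.05. reject H0.

rho = 0.8909, p = 0.000542, reject H0 at alpha = 0.05.


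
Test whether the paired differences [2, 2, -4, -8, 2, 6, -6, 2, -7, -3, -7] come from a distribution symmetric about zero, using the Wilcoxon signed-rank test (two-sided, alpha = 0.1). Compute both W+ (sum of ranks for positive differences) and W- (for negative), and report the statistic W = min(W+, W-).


Step 1: Drop any zero differences (none here) and take |d_i|.
|d| = [2, 2, 4, 8, 2, 6, 6, 2, 7, 3, 7]
Step 2: Midrank |d_i| (ties get averaged ranks).
ranks: |2|->2.5, |2|->2.5, |4|->6, |8|->11, |2|->2.5, |6|->7.5, |6|->7.5, |2|->2.5, |7|->9.5, |3|->5, |7|->9.5
Step 3: Attach original signs; sum ranks with positive sign and with negative sign.
W+ = 2.5 + 2.5 + 2.5 + 7.5 + 2.5 = 17.5
W- = 6 + 11 + 7.5 + 9.5 + 5 + 9.5 = 48.5
(Check: W+ + W- = 66 should equal n(n+1)/2 = 66.)
Step 4: Test statistic W = min(W+, W-) = 17.5.
Step 5: Ties in |d|, so use the tie-corrected normal approximation.
        E[W] = n(n+1)/4 = 11*12/4 = 33.
        Tie groups: |d|=2 (t=4), |d|=6 (t=2), |d|=7 (t=2); sum(t^3 - t) = 72.
        Var[W] = n(n+1)(2n+1)/24 - sum(t^3-t)/48 = 3036/24 - 72/48 = 125.
        z = (W - E[W]) / sqrt(Var[W]) = (17.5 - 33) / 11.1803 = -1.3864.
        Two-sided p = 2*Phi(z) = 0.165636.
Step 6: alpha = 0.1. fail to reject H0.

W+ = 17.5, W- = 48.5, W = min = 17.5, p = 0.165636, fail to reject H0.


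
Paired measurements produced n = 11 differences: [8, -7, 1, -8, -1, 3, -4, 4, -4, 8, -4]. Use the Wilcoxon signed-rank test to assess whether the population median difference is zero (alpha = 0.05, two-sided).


Step 1: Drop any zero differences (none here) and take |d_i|.
|d| = [8, 7, 1, 8, 1, 3, 4, 4, 4, 8, 4]
Step 2: Midrank |d_i| (ties get averaged ranks).
ranks: |8|->10, |7|->8, |1|->1.5, |8|->10, |1|->1.5, |3|->3, |4|->5.5, |4|->5.5, |4|->5.5, |8|->10, |4|->5.5
Step 3: Attach original signs; sum ranks with positive sign and with negative sign.
W+ = 10 + 1.5 + 3 + 5.5 + 10 = 30
W- = 8 + 10 + 1.5 + 5.5 + 5.5 + 5.5 = 36
(Check: W+ + W- = 66 should equal n(n+1)/2 = 66.)
Step 4: Test statistic W = min(W+, W-) = 30.
Step 5: Ties in |d|, so use the tie-corrected normal approximation.
        E[W] = n(n+1)/4 = 11*12/4 = 33.
        Tie groups: |d|=1 (t=2), |d|=4 (t=4), |d|=8 (t=3); sum(t^3 - t) = 90.
        Var[W] = n(n+1)(2n+1)/24 - sum(t^3-t)/48 = 3036/24 - 90/48 = 124.625.
        z = (W - E[W]) / sqrt(Var[W]) = (30 - 33) / 11.1636 = -0.2687.
        Two-sided p = 2*Phi(z) = 0.788136.
Step 6: alpha = 0.05. fail to reject H0.

W+ = 30, W- = 36, W = min = 30, p = 0.788136, fail to reject H0.


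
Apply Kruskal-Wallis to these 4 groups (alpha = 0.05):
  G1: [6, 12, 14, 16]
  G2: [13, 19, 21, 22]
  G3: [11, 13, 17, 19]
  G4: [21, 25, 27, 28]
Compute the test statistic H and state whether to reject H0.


Step 1: Combine all N = 16 observations and assign midranks.
sorted (value, group, rank): (6,G1,1), (11,G3,2), (12,G1,3), (13,G2,4.5), (13,G3,4.5), (14,G1,6), (16,G1,7), (17,G3,8), (19,G2,9.5), (19,G3,9.5), (21,G2,11.5), (21,G4,11.5), (22,G2,13), (25,G4,14), (27,G4,15), (28,G4,16)
Step 2: Sum ranks within each group.
R_1 = 17 (n_1 = 4)
R_2 = 38.5 (n_2 = 4)
R_3 = 24 (n_3 = 4)
R_4 = 56.5 (n_4 = 4)
Step 3: H = 12/(N(N+1)) * sum(R_i^2/n_i) - 3(N+1)
     = 12/(16*17) * (17^2/4 + 38.5^2/4 + 24^2/4 + 56.5^2/4) - 3*17
     = 0.044118 * 1384.88 - 51
     = 10.097426.
Step 4: Ties present; correction factor C = 1 - 18/(16^3 - 16) = 0.995588. Corrected H = 10.097426 / 0.995588 = 10.142171.
Step 5: Under H0, H ~ chi^2(3); p-value = 0.017395.
Step 6: alpha = 0.05. reject H0.

H = 10.1422, df = 3, p = 0.017395, reject H0.


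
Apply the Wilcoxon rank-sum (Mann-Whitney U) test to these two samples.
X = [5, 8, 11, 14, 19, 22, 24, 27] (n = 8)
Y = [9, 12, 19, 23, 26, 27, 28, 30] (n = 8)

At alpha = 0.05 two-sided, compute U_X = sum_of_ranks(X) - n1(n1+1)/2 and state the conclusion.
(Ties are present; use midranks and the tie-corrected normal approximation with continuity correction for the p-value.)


Step 1: Combine and sort all 16 observations; assign midranks.
sorted (value, group): (5,X), (8,X), (9,Y), (11,X), (12,Y), (14,X), (19,X), (19,Y), (22,X), (23,Y), (24,X), (26,Y), (27,X), (27,Y), (28,Y), (30,Y)
ranks: 5->1, 8->2, 9->3, 11->4, 12->5, 14->6, 19->7.5, 19->7.5, 22->9, 23->10, 24->11, 26->12, 27->13.5, 27->13.5, 28->15, 30->16
Step 2: Rank sum for X: R1 = 1 + 2 + 4 + 6 + 7.5 + 9 + 11 + 13.5 = 54.
Step 3: U_X = R1 - n1(n1+1)/2 = 54 - 8*9/2 = 54 - 36 = 18.
       U_Y = n1*n2 - U_X = 64 - 18 = 46.
Step 4: Ties are present, so use the tie-corrected normal approximation (with continuity correction) for the p-value.
Step 5: p-value = 0.155645; compare to alpha = 0.05. fail to reject H0.

U_X = 18, p = 0.155645, fail to reject H0 at alpha = 0.05.


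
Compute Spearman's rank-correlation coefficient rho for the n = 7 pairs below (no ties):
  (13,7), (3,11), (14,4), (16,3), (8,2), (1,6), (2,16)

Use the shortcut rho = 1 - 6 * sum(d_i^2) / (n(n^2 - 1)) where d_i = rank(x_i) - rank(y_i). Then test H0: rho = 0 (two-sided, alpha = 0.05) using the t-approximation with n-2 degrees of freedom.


Step 1: Rank x and y separately (midranks; no ties here).
rank(x): 13->5, 3->3, 14->6, 16->7, 8->4, 1->1, 2->2
rank(y): 7->5, 11->6, 4->3, 3->2, 2->1, 6->4, 16->7
Step 2: d_i = R_x(i) - R_y(i); compute d_i^2.
  (5-5)^2=0, (3-6)^2=9, (6-3)^2=9, (7-2)^2=25, (4-1)^2=9, (1-4)^2=9, (2-7)^2=25
sum(d^2) = 86.
Step 3: rho = 1 - 6*86 / (7*(7^2 - 1)) = 1 - 516/336 = -0.535714.
Step 4: Under H0, t = rho * sqrt((n-2)/(1-rho^2)) = -1.4186 ~ t(5).
Step 5: Two-sided p-value from the t-distribution with 5 df = 0.215217.
Step 6: alpha = 0.05. fail to reject H0.

rho = -0.5357, p = 0.215217, fail to reject H0 at alpha = 0.05.


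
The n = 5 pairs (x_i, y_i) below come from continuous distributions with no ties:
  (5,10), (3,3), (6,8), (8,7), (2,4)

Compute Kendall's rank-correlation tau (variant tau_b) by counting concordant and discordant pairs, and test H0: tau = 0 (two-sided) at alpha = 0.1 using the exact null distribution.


Step 1: Enumerate the 10 unordered pairs (i,j) with i<j and classify each by sign(x_j-x_i) * sign(y_j-y_i).
  (1,2):dx=-2,dy=-7->C; (1,3):dx=+1,dy=-2->D; (1,4):dx=+3,dy=-3->D; (1,5):dx=-3,dy=-6->C
  (2,3):dx=+3,dy=+5->C; (2,4):dx=+5,dy=+4->C; (2,5):dx=-1,dy=+1->D; (3,4):dx=+2,dy=-1->D
  (3,5):dx=-4,dy=-4->C; (4,5):dx=-6,dy=-3->C
Step 2: C = 6, D = 4, total pairs = 10.
Step 3: tau = (C - D)/(n(n-1)/2) = (6 - 4)/10 = 0.200000.
Step 4: Exact two-sided p-value (enumerate n! = 120 permutations of y under H0): p = 0.816667.
Step 5: alpha = 0.1. fail to reject H0.

tau_b = 0.2000 (C=6, D=4), p = 0.816667, fail to reject H0.


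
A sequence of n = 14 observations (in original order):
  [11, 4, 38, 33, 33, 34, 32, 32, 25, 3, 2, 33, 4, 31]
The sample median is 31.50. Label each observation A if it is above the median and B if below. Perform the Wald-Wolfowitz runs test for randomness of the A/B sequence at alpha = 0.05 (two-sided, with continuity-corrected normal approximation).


Step 1: Compute median = 31.50; label A = above, B = below.
Labels in order: BBAAAAAABBBABB  (n_A = 7, n_B = 7)
Step 2: Count runs R = 5.
Step 3: Under H0 (random ordering), E[R] = 2*n_A*n_B/(n_A+n_B) + 1 = 2*7*7/14 + 1 = 8.0000.
        Var[R] = 2*n_A*n_B*(2*n_A*n_B - n_A - n_B) / ((n_A+n_B)^2 * (n_A+n_B-1)) = 8232/2548 = 3.2308.
        SD[R] = 1.7974.
Step 4: Continuity-corrected z = (R + 0.5 - E[R]) / SD[R] = (5 + 0.5 - 8.0000) / 1.7974 = -1.3909.
Step 5: Two-sided p-value via normal approximation = 2*(1 - Phi(|z|)) = 0.164264.
Step 6: alpha = 0.05. fail to reject H0.

R = 5, z = -1.3909, p = 0.164264, fail to reject H0.


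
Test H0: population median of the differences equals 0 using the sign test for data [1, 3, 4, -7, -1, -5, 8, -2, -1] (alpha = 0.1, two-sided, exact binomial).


Step 1: Discard zero differences. Original n = 9; n_eff = number of nonzero differences = 9.
Nonzero differences (with sign): +1, +3, +4, -7, -1, -5, +8, -2, -1
Step 2: Count signs: positive = 4, negative = 5.
Step 3: Under H0: P(positive) = 0.5, so the number of positives S ~ Bin(9, 0.5).
Step 4: Two-sided exact p-value = sum of Bin(9,0.5) probabilities at or below the observed probability = 1.000000.
Step 5: alpha = 0.1. fail to reject H0.

n_eff = 9, pos = 4, neg = 5, p = 1.000000, fail to reject H0.


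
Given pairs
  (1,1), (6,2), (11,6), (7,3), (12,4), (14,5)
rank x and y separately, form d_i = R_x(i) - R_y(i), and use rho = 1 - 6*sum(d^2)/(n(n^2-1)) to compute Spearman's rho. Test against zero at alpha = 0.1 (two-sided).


Step 1: Rank x and y separately (midranks; no ties here).
rank(x): 1->1, 6->2, 11->4, 7->3, 12->5, 14->6
rank(y): 1->1, 2->2, 6->6, 3->3, 4->4, 5->5
Step 2: d_i = R_x(i) - R_y(i); compute d_i^2.
  (1-1)^2=0, (2-2)^2=0, (4-6)^2=4, (3-3)^2=0, (5-4)^2=1, (6-5)^2=1
sum(d^2) = 6.
Step 3: rho = 1 - 6*6 / (6*(6^2 - 1)) = 1 - 36/210 = 0.828571.
Step 4: Under H0, t = rho * sqrt((n-2)/(1-rho^2)) = 2.9598 ~ t(4).
Step 5: Two-sided p-value from the t-distribution with 4 df = 0.041563.
Step 6: alpha = 0.1. reject H0.

rho = 0.8286, p = 0.041563, reject H0 at alpha = 0.1.


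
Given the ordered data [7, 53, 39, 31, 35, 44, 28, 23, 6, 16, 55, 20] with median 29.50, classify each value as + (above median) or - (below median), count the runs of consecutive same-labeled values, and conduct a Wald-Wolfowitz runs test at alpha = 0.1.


Step 1: Compute median = 29.50; label A = above, B = below.
Labels in order: BAAAAABBBBAB  (n_A = 6, n_B = 6)
Step 2: Count runs R = 5.
Step 3: Under H0 (random ordering), E[R] = 2*n_A*n_B/(n_A+n_B) + 1 = 2*6*6/12 + 1 = 7.0000.
        Var[R] = 2*n_A*n_B*(2*n_A*n_B - n_A - n_B) / ((n_A+n_B)^2 * (n_A+n_B-1)) = 4320/1584 = 2.7273.
        SD[R] = 1.6514.
Step 4: Continuity-corrected z = (R + 0.5 - E[R]) / SD[R] = (5 + 0.5 - 7.0000) / 1.6514 = -0.9083.
Step 5: Two-sided p-value via normal approximation = 2*(1 - Phi(|z|)) = 0.363722.
Step 6: alpha = 0.1. fail to reject H0.

R = 5, z = -0.9083, p = 0.363722, fail to reject H0.


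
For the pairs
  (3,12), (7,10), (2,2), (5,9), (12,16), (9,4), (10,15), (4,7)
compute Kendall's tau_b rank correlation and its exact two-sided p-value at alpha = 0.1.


Step 1: Enumerate the 28 unordered pairs (i,j) with i<j and classify each by sign(x_j-x_i) * sign(y_j-y_i).
  (1,2):dx=+4,dy=-2->D; (1,3):dx=-1,dy=-10->C; (1,4):dx=+2,dy=-3->D; (1,5):dx=+9,dy=+4->C
  (1,6):dx=+6,dy=-8->D; (1,7):dx=+7,dy=+3->C; (1,8):dx=+1,dy=-5->D; (2,3):dx=-5,dy=-8->C
  (2,4):dx=-2,dy=-1->C; (2,5):dx=+5,dy=+6->C; (2,6):dx=+2,dy=-6->D; (2,7):dx=+3,dy=+5->C
  (2,8):dx=-3,dy=-3->C; (3,4):dx=+3,dy=+7->C; (3,5):dx=+10,dy=+14->C; (3,6):dx=+7,dy=+2->C
  (3,7):dx=+8,dy=+13->C; (3,8):dx=+2,dy=+5->C; (4,5):dx=+7,dy=+7->C; (4,6):dx=+4,dy=-5->D
  (4,7):dx=+5,dy=+6->C; (4,8):dx=-1,dy=-2->C; (5,6):dx=-3,dy=-12->C; (5,7):dx=-2,dy=-1->C
  (5,8):dx=-8,dy=-9->C; (6,7):dx=+1,dy=+11->C; (6,8):dx=-5,dy=+3->D; (7,8):dx=-6,dy=-8->C
Step 2: C = 21, D = 7, total pairs = 28.
Step 3: tau = (C - D)/(n(n-1)/2) = (21 - 7)/28 = 0.500000.
Step 4: Exact two-sided p-value (enumerate n! = 40320 permutations of y under H0): p = 0.108681.
Step 5: alpha = 0.1. fail to reject H0.

tau_b = 0.5000 (C=21, D=7), p = 0.108681, fail to reject H0.


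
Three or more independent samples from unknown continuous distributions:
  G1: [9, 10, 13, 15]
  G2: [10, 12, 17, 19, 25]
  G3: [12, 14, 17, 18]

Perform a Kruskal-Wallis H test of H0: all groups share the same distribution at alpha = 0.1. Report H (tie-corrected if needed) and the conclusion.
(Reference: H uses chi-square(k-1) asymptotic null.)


Step 1: Combine all N = 13 observations and assign midranks.
sorted (value, group, rank): (9,G1,1), (10,G1,2.5), (10,G2,2.5), (12,G2,4.5), (12,G3,4.5), (13,G1,6), (14,G3,7), (15,G1,8), (17,G2,9.5), (17,G3,9.5), (18,G3,11), (19,G2,12), (25,G2,13)
Step 2: Sum ranks within each group.
R_1 = 17.5 (n_1 = 4)
R_2 = 41.5 (n_2 = 5)
R_3 = 32 (n_3 = 4)
Step 3: H = 12/(N(N+1)) * sum(R_i^2/n_i) - 3(N+1)
     = 12/(13*14) * (17.5^2/4 + 41.5^2/5 + 32^2/4) - 3*14
     = 0.065934 * 677.013 - 42
     = 2.638187.
Step 4: Ties present; correction factor C = 1 - 18/(13^3 - 13) = 0.991758. Corrected H = 2.638187 / 0.991758 = 2.660111.
Step 5: Under H0, H ~ chi^2(2); p-value = 0.264463.
Step 6: alpha = 0.1. fail to reject H0.

H = 2.6601, df = 2, p = 0.264463, fail to reject H0.


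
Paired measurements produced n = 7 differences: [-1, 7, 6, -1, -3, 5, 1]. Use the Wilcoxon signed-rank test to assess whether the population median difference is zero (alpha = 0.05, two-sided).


Step 1: Drop any zero differences (none here) and take |d_i|.
|d| = [1, 7, 6, 1, 3, 5, 1]
Step 2: Midrank |d_i| (ties get averaged ranks).
ranks: |1|->2, |7|->7, |6|->6, |1|->2, |3|->4, |5|->5, |1|->2
Step 3: Attach original signs; sum ranks with positive sign and with negative sign.
W+ = 7 + 6 + 5 + 2 = 20
W- = 2 + 2 + 4 = 8
(Check: W+ + W- = 28 should equal n(n+1)/2 = 28.)
Step 4: Test statistic W = min(W+, W-) = 8.
Step 5: Ties in |d|, so use the tie-corrected normal approximation.
        E[W] = n(n+1)/4 = 7*8/4 = 14.
        Tie groups: |d|=1 (t=3); sum(t^3 - t) = 24.
        Var[W] = n(n+1)(2n+1)/24 - sum(t^3-t)/48 = 840/24 - 24/48 = 34.5.
        z = (W - E[W]) / sqrt(Var[W]) = (8 - 14) / 5.8737 = -1.0215.
        Two-sided p = 2*Phi(z) = 0.307014.
Step 6: alpha = 0.05. fail to reject H0.

W+ = 20, W- = 8, W = min = 8, p = 0.307014, fail to reject H0.


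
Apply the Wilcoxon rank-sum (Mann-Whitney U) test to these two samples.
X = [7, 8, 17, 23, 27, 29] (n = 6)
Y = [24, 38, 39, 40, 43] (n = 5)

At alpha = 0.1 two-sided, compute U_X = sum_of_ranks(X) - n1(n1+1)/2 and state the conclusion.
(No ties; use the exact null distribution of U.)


Step 1: Combine and sort all 11 observations; assign midranks.
sorted (value, group): (7,X), (8,X), (17,X), (23,X), (24,Y), (27,X), (29,X), (38,Y), (39,Y), (40,Y), (43,Y)
ranks: 7->1, 8->2, 17->3, 23->4, 24->5, 27->6, 29->7, 38->8, 39->9, 40->10, 43->11
Step 2: Rank sum for X: R1 = 1 + 2 + 3 + 4 + 6 + 7 = 23.
Step 3: U_X = R1 - n1(n1+1)/2 = 23 - 6*7/2 = 23 - 21 = 2.
       U_Y = n1*n2 - U_X = 30 - 2 = 28.
Step 4: No ties, so the exact null distribution of U (based on enumerating the C(11,6) = 462 equally likely rank assignments) gives the two-sided p-value.
Step 5: p-value = 0.017316; compare to alpha = 0.1. reject H0.

U_X = 2, p = 0.017316, reject H0 at alpha = 0.1.


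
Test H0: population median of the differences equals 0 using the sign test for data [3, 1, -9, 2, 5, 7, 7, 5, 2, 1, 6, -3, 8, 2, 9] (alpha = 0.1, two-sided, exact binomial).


Step 1: Discard zero differences. Original n = 15; n_eff = number of nonzero differences = 15.
Nonzero differences (with sign): +3, +1, -9, +2, +5, +7, +7, +5, +2, +1, +6, -3, +8, +2, +9
Step 2: Count signs: positive = 13, negative = 2.
Step 3: Under H0: P(positive) = 0.5, so the number of positives S ~ Bin(15, 0.5).
Step 4: Two-sided exact p-value = sum of Bin(15,0.5) probabilities at or below the observed probability = 0.007385.
Step 5: alpha = 0.1. reject H0.

n_eff = 15, pos = 13, neg = 2, p = 0.007385, reject H0.


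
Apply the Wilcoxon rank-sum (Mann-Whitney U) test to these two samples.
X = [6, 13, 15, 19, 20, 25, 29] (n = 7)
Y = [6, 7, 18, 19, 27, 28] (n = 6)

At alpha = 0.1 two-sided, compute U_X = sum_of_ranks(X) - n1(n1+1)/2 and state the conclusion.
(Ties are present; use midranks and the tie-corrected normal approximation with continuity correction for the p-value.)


Step 1: Combine and sort all 13 observations; assign midranks.
sorted (value, group): (6,X), (6,Y), (7,Y), (13,X), (15,X), (18,Y), (19,X), (19,Y), (20,X), (25,X), (27,Y), (28,Y), (29,X)
ranks: 6->1.5, 6->1.5, 7->3, 13->4, 15->5, 18->6, 19->7.5, 19->7.5, 20->9, 25->10, 27->11, 28->12, 29->13
Step 2: Rank sum for X: R1 = 1.5 + 4 + 5 + 7.5 + 9 + 10 + 13 = 50.
Step 3: U_X = R1 - n1(n1+1)/2 = 50 - 7*8/2 = 50 - 28 = 22.
       U_Y = n1*n2 - U_X = 42 - 22 = 20.
Step 4: Ties are present, so use the tie-corrected normal approximation (with continuity correction) for the p-value.
Step 5: p-value = 0.942900; compare to alpha = 0.1. fail to reject H0.

U_X = 22, p = 0.942900, fail to reject H0 at alpha = 0.1.


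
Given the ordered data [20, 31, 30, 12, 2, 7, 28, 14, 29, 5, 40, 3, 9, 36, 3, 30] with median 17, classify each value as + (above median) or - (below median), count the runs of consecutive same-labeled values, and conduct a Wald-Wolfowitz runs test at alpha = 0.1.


Step 1: Compute median = 17; label A = above, B = below.
Labels in order: AAABBBABABABBABA  (n_A = 8, n_B = 8)
Step 2: Count runs R = 11.
Step 3: Under H0 (random ordering), E[R] = 2*n_A*n_B/(n_A+n_B) + 1 = 2*8*8/16 + 1 = 9.0000.
        Var[R] = 2*n_A*n_B*(2*n_A*n_B - n_A - n_B) / ((n_A+n_B)^2 * (n_A+n_B-1)) = 14336/3840 = 3.7333.
        SD[R] = 1.9322.
Step 4: Continuity-corrected z = (R - 0.5 - E[R]) / SD[R] = (11 - 0.5 - 9.0000) / 1.9322 = 0.7763.
Step 5: Two-sided p-value via normal approximation = 2*(1 - Phi(|z|)) = 0.437558.
Step 6: alpha = 0.1. fail to reject H0.

R = 11, z = 0.7763, p = 0.437558, fail to reject H0.


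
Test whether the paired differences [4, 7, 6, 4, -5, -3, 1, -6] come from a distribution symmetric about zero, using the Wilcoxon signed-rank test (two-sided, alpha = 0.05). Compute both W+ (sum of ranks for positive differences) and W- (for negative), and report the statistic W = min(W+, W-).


Step 1: Drop any zero differences (none here) and take |d_i|.
|d| = [4, 7, 6, 4, 5, 3, 1, 6]
Step 2: Midrank |d_i| (ties get averaged ranks).
ranks: |4|->3.5, |7|->8, |6|->6.5, |4|->3.5, |5|->5, |3|->2, |1|->1, |6|->6.5
Step 3: Attach original signs; sum ranks with positive sign and with negative sign.
W+ = 3.5 + 8 + 6.5 + 3.5 + 1 = 22.5
W- = 5 + 2 + 6.5 = 13.5
(Check: W+ + W- = 36 should equal n(n+1)/2 = 36.)
Step 4: Test statistic W = min(W+, W-) = 13.5.
Step 5: Ties in |d|, so use the tie-corrected normal approximation.
        E[W] = n(n+1)/4 = 8*9/4 = 18.
        Tie groups: |d|=4 (t=2), |d|=6 (t=2); sum(t^3 - t) = 12.
        Var[W] = n(n+1)(2n+1)/24 - sum(t^3-t)/48 = 1224/24 - 12/48 = 50.75.
        z = (W - E[W]) / sqrt(Var[W]) = (13.5 - 18) / 7.1239 = -0.6317.
        Two-sided p = 2*Phi(z) = 0.527599.
Step 6: alpha = 0.05. fail to reject H0.

W+ = 22.5, W- = 13.5, W = min = 13.5, p = 0.527599, fail to reject H0.


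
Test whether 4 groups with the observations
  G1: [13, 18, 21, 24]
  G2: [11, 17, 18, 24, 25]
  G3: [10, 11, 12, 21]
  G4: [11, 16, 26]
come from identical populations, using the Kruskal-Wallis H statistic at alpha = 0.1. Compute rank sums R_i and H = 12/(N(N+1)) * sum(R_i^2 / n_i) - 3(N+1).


Step 1: Combine all N = 16 observations and assign midranks.
sorted (value, group, rank): (10,G3,1), (11,G2,3), (11,G3,3), (11,G4,3), (12,G3,5), (13,G1,6), (16,G4,7), (17,G2,8), (18,G1,9.5), (18,G2,9.5), (21,G1,11.5), (21,G3,11.5), (24,G1,13.5), (24,G2,13.5), (25,G2,15), (26,G4,16)
Step 2: Sum ranks within each group.
R_1 = 40.5 (n_1 = 4)
R_2 = 49 (n_2 = 5)
R_3 = 20.5 (n_3 = 4)
R_4 = 26 (n_4 = 3)
Step 3: H = 12/(N(N+1)) * sum(R_i^2/n_i) - 3(N+1)
     = 12/(16*17) * (40.5^2/4 + 49^2/5 + 20.5^2/4 + 26^2/3) - 3*17
     = 0.044118 * 1220.66 - 51
     = 2.852574.
Step 4: Ties present; correction factor C = 1 - 42/(16^3 - 16) = 0.989706. Corrected H = 2.852574 / 0.989706 = 2.882244.
Step 5: Under H0, H ~ chi^2(3); p-value = 0.410139.
Step 6: alpha = 0.1. fail to reject H0.

H = 2.8822, df = 3, p = 0.410139, fail to reject H0.


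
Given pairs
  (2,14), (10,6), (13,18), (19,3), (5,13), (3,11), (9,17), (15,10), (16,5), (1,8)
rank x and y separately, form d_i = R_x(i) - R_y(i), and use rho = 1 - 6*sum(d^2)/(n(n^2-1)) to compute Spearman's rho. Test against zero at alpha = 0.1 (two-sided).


Step 1: Rank x and y separately (midranks; no ties here).
rank(x): 2->2, 10->6, 13->7, 19->10, 5->4, 3->3, 9->5, 15->8, 16->9, 1->1
rank(y): 14->8, 6->3, 18->10, 3->1, 13->7, 11->6, 17->9, 10->5, 5->2, 8->4
Step 2: d_i = R_x(i) - R_y(i); compute d_i^2.
  (2-8)^2=36, (6-3)^2=9, (7-10)^2=9, (10-1)^2=81, (4-7)^2=9, (3-6)^2=9, (5-9)^2=16, (8-5)^2=9, (9-2)^2=49, (1-4)^2=9
sum(d^2) = 236.
Step 3: rho = 1 - 6*236 / (10*(10^2 - 1)) = 1 - 1416/990 = -0.430303.
Step 4: Under H0, t = rho * sqrt((n-2)/(1-rho^2)) = -1.3483 ~ t(8).
Step 5: Two-sided p-value from the t-distribution with 8 df = 0.214492.
Step 6: alpha = 0.1. fail to reject H0.

rho = -0.4303, p = 0.214492, fail to reject H0 at alpha = 0.1.


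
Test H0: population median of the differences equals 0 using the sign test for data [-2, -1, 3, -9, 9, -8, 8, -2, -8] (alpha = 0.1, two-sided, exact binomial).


Step 1: Discard zero differences. Original n = 9; n_eff = number of nonzero differences = 9.
Nonzero differences (with sign): -2, -1, +3, -9, +9, -8, +8, -2, -8
Step 2: Count signs: positive = 3, negative = 6.
Step 3: Under H0: P(positive) = 0.5, so the number of positives S ~ Bin(9, 0.5).
Step 4: Two-sided exact p-value = sum of Bin(9,0.5) probabilities at or below the observed probability = 0.507812.
Step 5: alpha = 0.1. fail to reject H0.

n_eff = 9, pos = 3, neg = 6, p = 0.507812, fail to reject H0.


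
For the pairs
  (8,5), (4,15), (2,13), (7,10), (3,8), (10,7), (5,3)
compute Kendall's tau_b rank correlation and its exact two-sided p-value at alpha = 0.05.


Step 1: Enumerate the 21 unordered pairs (i,j) with i<j and classify each by sign(x_j-x_i) * sign(y_j-y_i).
  (1,2):dx=-4,dy=+10->D; (1,3):dx=-6,dy=+8->D; (1,4):dx=-1,dy=+5->D; (1,5):dx=-5,dy=+3->D
  (1,6):dx=+2,dy=+2->C; (1,7):dx=-3,dy=-2->C; (2,3):dx=-2,dy=-2->C; (2,4):dx=+3,dy=-5->D
  (2,5):dx=-1,dy=-7->C; (2,6):dx=+6,dy=-8->D; (2,7):dx=+1,dy=-12->D; (3,4):dx=+5,dy=-3->D
  (3,5):dx=+1,dy=-5->D; (3,6):dx=+8,dy=-6->D; (3,7):dx=+3,dy=-10->D; (4,5):dx=-4,dy=-2->C
  (4,6):dx=+3,dy=-3->D; (4,7):dx=-2,dy=-7->C; (5,6):dx=+7,dy=-1->D; (5,7):dx=+2,dy=-5->D
  (6,7):dx=-5,dy=-4->C
Step 2: C = 7, D = 14, total pairs = 21.
Step 3: tau = (C - D)/(n(n-1)/2) = (7 - 14)/21 = -0.333333.
Step 4: Exact two-sided p-value (enumerate n! = 5040 permutations of y under H0): p = 0.381349.
Step 5: alpha = 0.05. fail to reject H0.

tau_b = -0.3333 (C=7, D=14), p = 0.381349, fail to reject H0.


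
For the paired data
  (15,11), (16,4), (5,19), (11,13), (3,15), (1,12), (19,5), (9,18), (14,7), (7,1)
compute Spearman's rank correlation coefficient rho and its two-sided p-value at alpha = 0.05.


Step 1: Rank x and y separately (midranks; no ties here).
rank(x): 15->8, 16->9, 5->3, 11->6, 3->2, 1->1, 19->10, 9->5, 14->7, 7->4
rank(y): 11->5, 4->2, 19->10, 13->7, 15->8, 12->6, 5->3, 18->9, 7->4, 1->1
Step 2: d_i = R_x(i) - R_y(i); compute d_i^2.
  (8-5)^2=9, (9-2)^2=49, (3-10)^2=49, (6-7)^2=1, (2-8)^2=36, (1-6)^2=25, (10-3)^2=49, (5-9)^2=16, (7-4)^2=9, (4-1)^2=9
sum(d^2) = 252.
Step 3: rho = 1 - 6*252 / (10*(10^2 - 1)) = 1 - 1512/990 = -0.527273.
Step 4: Under H0, t = rho * sqrt((n-2)/(1-rho^2)) = -1.7552 ~ t(8).
Step 5: Two-sided p-value from the t-distribution with 8 df = 0.117308.
Step 6: alpha = 0.05. fail to reject H0.

rho = -0.5273, p = 0.117308, fail to reject H0 at alpha = 0.05.


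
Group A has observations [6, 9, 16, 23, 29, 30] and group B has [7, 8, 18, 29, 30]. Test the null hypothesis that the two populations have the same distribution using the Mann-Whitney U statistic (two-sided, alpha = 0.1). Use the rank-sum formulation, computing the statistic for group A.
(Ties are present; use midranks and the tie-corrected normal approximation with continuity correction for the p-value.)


Step 1: Combine and sort all 11 observations; assign midranks.
sorted (value, group): (6,X), (7,Y), (8,Y), (9,X), (16,X), (18,Y), (23,X), (29,X), (29,Y), (30,X), (30,Y)
ranks: 6->1, 7->2, 8->3, 9->4, 16->5, 18->6, 23->7, 29->8.5, 29->8.5, 30->10.5, 30->10.5
Step 2: Rank sum for X: R1 = 1 + 4 + 5 + 7 + 8.5 + 10.5 = 36.
Step 3: U_X = R1 - n1(n1+1)/2 = 36 - 6*7/2 = 36 - 21 = 15.
       U_Y = n1*n2 - U_X = 30 - 15 = 15.
Step 4: Ties are present, so use the tie-corrected normal approximation (with continuity correction) for the p-value.
Step 5: p-value = 1.000000; compare to alpha = 0.1. fail to reject H0.

U_X = 15, p = 1.000000, fail to reject H0 at alpha = 0.1.


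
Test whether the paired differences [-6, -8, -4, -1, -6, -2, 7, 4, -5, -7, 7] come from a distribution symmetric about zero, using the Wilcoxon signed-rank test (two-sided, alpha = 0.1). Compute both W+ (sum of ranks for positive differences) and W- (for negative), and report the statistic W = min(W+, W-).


Step 1: Drop any zero differences (none here) and take |d_i|.
|d| = [6, 8, 4, 1, 6, 2, 7, 4, 5, 7, 7]
Step 2: Midrank |d_i| (ties get averaged ranks).
ranks: |6|->6.5, |8|->11, |4|->3.5, |1|->1, |6|->6.5, |2|->2, |7|->9, |4|->3.5, |5|->5, |7|->9, |7|->9
Step 3: Attach original signs; sum ranks with positive sign and with negative sign.
W+ = 9 + 3.5 + 9 = 21.5
W- = 6.5 + 11 + 3.5 + 1 + 6.5 + 2 + 5 + 9 = 44.5
(Check: W+ + W- = 66 should equal n(n+1)/2 = 66.)
Step 4: Test statistic W = min(W+, W-) = 21.5.
Step 5: Ties in |d|, so use the tie-corrected normal approximation.
        E[W] = n(n+1)/4 = 11*12/4 = 33.
        Tie groups: |d|=4 (t=2), |d|=6 (t=2), |d|=7 (t=3); sum(t^3 - t) = 36.
        Var[W] = n(n+1)(2n+1)/24 - sum(t^3-t)/48 = 3036/24 - 36/48 = 125.75.
        z = (W - E[W]) / sqrt(Var[W]) = (21.5 - 33) / 11.2138 = -1.0255.
        Two-sided p = 2*Phi(z) = 0.305118.
Step 6: alpha = 0.1. fail to reject H0.

W+ = 21.5, W- = 44.5, W = min = 21.5, p = 0.305118, fail to reject H0.


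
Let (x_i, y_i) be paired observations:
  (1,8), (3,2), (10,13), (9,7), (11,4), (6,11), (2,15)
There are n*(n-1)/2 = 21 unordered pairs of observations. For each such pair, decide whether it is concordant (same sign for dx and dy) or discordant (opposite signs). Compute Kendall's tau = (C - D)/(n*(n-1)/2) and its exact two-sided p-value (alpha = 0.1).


Step 1: Enumerate the 21 unordered pairs (i,j) with i<j and classify each by sign(x_j-x_i) * sign(y_j-y_i).
  (1,2):dx=+2,dy=-6->D; (1,3):dx=+9,dy=+5->C; (1,4):dx=+8,dy=-1->D; (1,5):dx=+10,dy=-4->D
  (1,6):dx=+5,dy=+3->C; (1,7):dx=+1,dy=+7->C; (2,3):dx=+7,dy=+11->C; (2,4):dx=+6,dy=+5->C
  (2,5):dx=+8,dy=+2->C; (2,6):dx=+3,dy=+9->C; (2,7):dx=-1,dy=+13->D; (3,4):dx=-1,dy=-6->C
  (3,5):dx=+1,dy=-9->D; (3,6):dx=-4,dy=-2->C; (3,7):dx=-8,dy=+2->D; (4,5):dx=+2,dy=-3->D
  (4,6):dx=-3,dy=+4->D; (4,7):dx=-7,dy=+8->D; (5,6):dx=-5,dy=+7->D; (5,7):dx=-9,dy=+11->D
  (6,7):dx=-4,dy=+4->D
Step 2: C = 9, D = 12, total pairs = 21.
Step 3: tau = (C - D)/(n(n-1)/2) = (9 - 12)/21 = -0.142857.
Step 4: Exact two-sided p-value (enumerate n! = 5040 permutations of y under H0): p = 0.772619.
Step 5: alpha = 0.1. fail to reject H0.

tau_b = -0.1429 (C=9, D=12), p = 0.772619, fail to reject H0.


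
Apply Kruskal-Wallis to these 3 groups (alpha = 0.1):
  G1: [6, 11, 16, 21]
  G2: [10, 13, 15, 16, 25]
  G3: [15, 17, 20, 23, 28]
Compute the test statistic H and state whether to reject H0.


Step 1: Combine all N = 14 observations and assign midranks.
sorted (value, group, rank): (6,G1,1), (10,G2,2), (11,G1,3), (13,G2,4), (15,G2,5.5), (15,G3,5.5), (16,G1,7.5), (16,G2,7.5), (17,G3,9), (20,G3,10), (21,G1,11), (23,G3,12), (25,G2,13), (28,G3,14)
Step 2: Sum ranks within each group.
R_1 = 22.5 (n_1 = 4)
R_2 = 32 (n_2 = 5)
R_3 = 50.5 (n_3 = 5)
Step 3: H = 12/(N(N+1)) * sum(R_i^2/n_i) - 3(N+1)
     = 12/(14*15) * (22.5^2/4 + 32^2/5 + 50.5^2/5) - 3*15
     = 0.057143 * 841.413 - 45
     = 3.080714.
Step 4: Ties present; correction factor C = 1 - 12/(14^3 - 14) = 0.995604. Corrected H = 3.080714 / 0.995604 = 3.094316.
Step 5: Under H0, H ~ chi^2(2); p-value = 0.212852.
Step 6: alpha = 0.1. fail to reject H0.

H = 3.0943, df = 2, p = 0.212852, fail to reject H0.


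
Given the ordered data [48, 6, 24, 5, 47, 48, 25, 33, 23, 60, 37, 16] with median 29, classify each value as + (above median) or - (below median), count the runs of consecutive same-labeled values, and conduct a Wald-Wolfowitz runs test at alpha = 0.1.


Step 1: Compute median = 29; label A = above, B = below.
Labels in order: ABBBAABABAAB  (n_A = 6, n_B = 6)
Step 2: Count runs R = 8.
Step 3: Under H0 (random ordering), E[R] = 2*n_A*n_B/(n_A+n_B) + 1 = 2*6*6/12 + 1 = 7.0000.
        Var[R] = 2*n_A*n_B*(2*n_A*n_B - n_A - n_B) / ((n_A+n_B)^2 * (n_A+n_B-1)) = 4320/1584 = 2.7273.
        SD[R] = 1.6514.
Step 4: Continuity-corrected z = (R - 0.5 - E[R]) / SD[R] = (8 - 0.5 - 7.0000) / 1.6514 = 0.3028.
Step 5: Two-sided p-value via normal approximation = 2*(1 - Phi(|z|)) = 0.762069.
Step 6: alpha = 0.1. fail to reject H0.

R = 8, z = 0.3028, p = 0.762069, fail to reject H0.


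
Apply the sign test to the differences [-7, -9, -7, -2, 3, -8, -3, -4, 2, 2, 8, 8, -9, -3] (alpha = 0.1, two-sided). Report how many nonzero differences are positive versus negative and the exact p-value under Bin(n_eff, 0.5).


Step 1: Discard zero differences. Original n = 14; n_eff = number of nonzero differences = 14.
Nonzero differences (with sign): -7, -9, -7, -2, +3, -8, -3, -4, +2, +2, +8, +8, -9, -3
Step 2: Count signs: positive = 5, negative = 9.
Step 3: Under H0: P(positive) = 0.5, so the number of positives S ~ Bin(14, 0.5).
Step 4: Two-sided exact p-value = sum of Bin(14,0.5) probabilities at or below the observed probability = 0.423950.
Step 5: alpha = 0.1. fail to reject H0.

n_eff = 14, pos = 5, neg = 9, p = 0.423950, fail to reject H0.


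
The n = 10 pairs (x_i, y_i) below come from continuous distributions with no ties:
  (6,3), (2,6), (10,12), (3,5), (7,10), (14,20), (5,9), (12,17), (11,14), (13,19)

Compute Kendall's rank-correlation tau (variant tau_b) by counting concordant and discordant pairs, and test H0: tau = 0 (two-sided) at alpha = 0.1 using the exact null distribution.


Step 1: Enumerate the 45 unordered pairs (i,j) with i<j and classify each by sign(x_j-x_i) * sign(y_j-y_i).
  (1,2):dx=-4,dy=+3->D; (1,3):dx=+4,dy=+9->C; (1,4):dx=-3,dy=+2->D; (1,5):dx=+1,dy=+7->C
  (1,6):dx=+8,dy=+17->C; (1,7):dx=-1,dy=+6->D; (1,8):dx=+6,dy=+14->C; (1,9):dx=+5,dy=+11->C
  (1,10):dx=+7,dy=+16->C; (2,3):dx=+8,dy=+6->C; (2,4):dx=+1,dy=-1->D; (2,5):dx=+5,dy=+4->C
  (2,6):dx=+12,dy=+14->C; (2,7):dx=+3,dy=+3->C; (2,8):dx=+10,dy=+11->C; (2,9):dx=+9,dy=+8->C
  (2,10):dx=+11,dy=+13->C; (3,4):dx=-7,dy=-7->C; (3,5):dx=-3,dy=-2->C; (3,6):dx=+4,dy=+8->C
  (3,7):dx=-5,dy=-3->C; (3,8):dx=+2,dy=+5->C; (3,9):dx=+1,dy=+2->C; (3,10):dx=+3,dy=+7->C
  (4,5):dx=+4,dy=+5->C; (4,6):dx=+11,dy=+15->C; (4,7):dx=+2,dy=+4->C; (4,8):dx=+9,dy=+12->C
  (4,9):dx=+8,dy=+9->C; (4,10):dx=+10,dy=+14->C; (5,6):dx=+7,dy=+10->C; (5,7):dx=-2,dy=-1->C
  (5,8):dx=+5,dy=+7->C; (5,9):dx=+4,dy=+4->C; (5,10):dx=+6,dy=+9->C; (6,7):dx=-9,dy=-11->C
  (6,8):dx=-2,dy=-3->C; (6,9):dx=-3,dy=-6->C; (6,10):dx=-1,dy=-1->C; (7,8):dx=+7,dy=+8->C
  (7,9):dx=+6,dy=+5->C; (7,10):dx=+8,dy=+10->C; (8,9):dx=-1,dy=-3->C; (8,10):dx=+1,dy=+2->C
  (9,10):dx=+2,dy=+5->C
Step 2: C = 41, D = 4, total pairs = 45.
Step 3: tau = (C - D)/(n(n-1)/2) = (41 - 4)/45 = 0.822222.
Step 4: Exact two-sided p-value (enumerate n! = 3628800 permutations of y under H0): p = 0.000358.
Step 5: alpha = 0.1. reject H0.

tau_b = 0.8222 (C=41, D=4), p = 0.000358, reject H0.


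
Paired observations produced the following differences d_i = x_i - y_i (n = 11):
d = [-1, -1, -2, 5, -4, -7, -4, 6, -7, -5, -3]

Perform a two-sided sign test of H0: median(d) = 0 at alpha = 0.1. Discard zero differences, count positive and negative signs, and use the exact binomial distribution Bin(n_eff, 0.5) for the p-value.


Step 1: Discard zero differences. Original n = 11; n_eff = number of nonzero differences = 11.
Nonzero differences (with sign): -1, -1, -2, +5, -4, -7, -4, +6, -7, -5, -3
Step 2: Count signs: positive = 2, negative = 9.
Step 3: Under H0: P(positive) = 0.5, so the number of positives S ~ Bin(11, 0.5).
Step 4: Two-sided exact p-value = sum of Bin(11,0.5) probabilities at or below the observed probability = 0.065430.
Step 5: alpha = 0.1. reject H0.

n_eff = 11, pos = 2, neg = 9, p = 0.065430, reject H0.
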